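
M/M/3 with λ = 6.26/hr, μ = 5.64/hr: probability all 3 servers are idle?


a = λ/μ = 6.26/5.64 = 1.1099; ρ = a/c = 0.3700
Σ_{k=0}^{2} a^k/k! (terms k=0..2) = 1.00000 + 1.10993 + 0.61597 = 2.72590
Tail: a^3/(3!(1−ρ)) = 1.36737/(6·0.6300) = 0.36172
P₀ = 1/(2.72590 + 0.36172) = 1/3.08762 = 0.323874

Final: 0.323874


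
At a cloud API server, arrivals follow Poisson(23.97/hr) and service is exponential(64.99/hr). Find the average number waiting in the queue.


ρ = 23.97/64.99 = 0.3688
Lq = ρ²/(1−ρ) = 0.1360/0.6312 = 0.2155

Final: 0.2155


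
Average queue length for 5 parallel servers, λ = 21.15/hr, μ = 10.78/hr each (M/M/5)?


a = λ/μ = 1.9620; ρ = a/5 = 0.3924
P₀ = 0.139637
Lq = P₀·a^c·ρ / (c!·(1−ρ)²) = 0.139637·29.07087·0.3924/(120·0.36919)
= 0.03595

Final: 0.03595


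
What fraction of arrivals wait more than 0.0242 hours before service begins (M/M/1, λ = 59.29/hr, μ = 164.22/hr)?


ρ = 59.29/164.22 = 0.3610
P(Wq > t) = ρ·e^{−(μ−λ)t} = 0.3610·e^{−2.5393}
= 0.3610·0.078921 = 0.028494

Final: 0.028494


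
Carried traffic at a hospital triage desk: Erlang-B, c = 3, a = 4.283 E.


B(3,4.283) = 0.475310 (Erlang-B)
Carried load = a(1 − B) = 4.283·(1 − 0.475310) = 4.283·0.524690 = 2.2472 E

Final: 2.2472 Erlangs


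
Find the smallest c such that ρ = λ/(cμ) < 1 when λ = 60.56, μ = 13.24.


Stability requires cμ > λ ⇔ c > λ/μ.
λ/μ = 60.56/13.24 = 4.5740
Minimum integer c = ⌊4.5740⌋ + 1 = 5
Check: 5·13.24 = 66.20 > 60.56, while 4·13.24 = 52.96 ≤ 60.56

Final: 5 servers


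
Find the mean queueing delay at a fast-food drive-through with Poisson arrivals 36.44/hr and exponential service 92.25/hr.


ρ = 36.44/92.25 = 0.3950
Wq = ρ/(μ−λ) = 0.3950/(92.25 − 36.44) = 0.3950/55.81 = 0.007078 hr

Final: 0.007078 hr


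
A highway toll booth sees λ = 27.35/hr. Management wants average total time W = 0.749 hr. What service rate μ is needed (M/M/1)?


W = 1/(μ−λ) ⇒ μ − λ = 1/W = 1/0.749 = 1.3351
μ = λ + 1/W = 27.35 + 1.3351 = 28.6851 per hr

Final: 28.6851 /hr


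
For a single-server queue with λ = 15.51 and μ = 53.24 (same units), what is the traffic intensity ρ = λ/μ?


ρ = λ/μ = 15.51/53.24 = 0.2913

Final: 0.2913


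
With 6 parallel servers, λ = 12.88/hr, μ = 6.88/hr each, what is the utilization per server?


ρ = λ/(cμ) = 12.88/(6·6.88) = 12.88/41.28 = 0.3120

Final: 0.3120


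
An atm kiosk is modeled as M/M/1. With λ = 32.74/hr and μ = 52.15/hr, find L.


ρ = λ/μ = 32.74/52.15 = 0.6278
L = ρ/(1−ρ) = 0.6278/(1 − 0.6278) = 0.6278/0.3722 = 1.6868

Final: 1.6868


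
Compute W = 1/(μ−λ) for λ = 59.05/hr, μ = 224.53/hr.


W = 1/(μ−λ) = 1/(224.53 − 59.05) = 1/165.48 = 0.006043 hr

Final: 0.006043 hr


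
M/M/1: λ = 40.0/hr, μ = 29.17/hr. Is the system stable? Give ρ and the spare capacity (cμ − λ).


Total capacity cμ = 1·29.17 = 29.17/hr
ρ = λ/(cμ) = 40.0/29.17 = 1.3713
Stable ⇔ ρ < 1: NO
Spare capacity = cμ − λ = 29.17 − 40.0 = -10.83/hr

Final: ρ = 1.3713; unstable; margin = -10.83/hr


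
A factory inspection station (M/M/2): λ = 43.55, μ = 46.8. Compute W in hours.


a = 0.9306; ρ = 0.4653; P₀ = 0.364929
Lq = P₀·a^c·ρ/(c!(1−ρ)²) = 0.25711
Wq = Lq/λ = 0.25711/43.55 = 0.005904 hr
W = Wq + 1/μ = 0.005904 + 0.02137 = 0.02727 hr

Final: 0.02727 hr


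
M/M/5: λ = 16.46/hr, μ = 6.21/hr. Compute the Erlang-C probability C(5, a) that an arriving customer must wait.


a = λ/μ = 2.6506; ρ = a/5 = 0.5301
P₀ = 0.068289 (from M/M/c formula)
C(c,a) = [a^c/(c!(1−ρ))]·P₀ = [130.82512/(120·0.4699)]·0.068289
= 2.32015·0.068289 = 0.158441

Final: 0.158441


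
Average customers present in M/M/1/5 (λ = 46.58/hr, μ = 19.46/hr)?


ρ = 46.58/19.46 = 2.3936
L = ρ[1 − (K+1)ρ^K + Kρ^(K+1)] / [(1−ρ)(1−ρ^(K+1))]
Numerator: 2.3936·(1 − 6·78.574792 + 5·188.078819) = 1124.874310
Denominator: (-1.3936)·(-187.078819) = 260.718272
L = 1124.874310/260.718272 = 4.3145

Final: 4.3145


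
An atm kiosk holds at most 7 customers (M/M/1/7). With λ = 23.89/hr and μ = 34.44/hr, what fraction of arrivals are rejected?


ρ = λ/μ = 23.89/34.44 = 0.6937
P_K = (1−ρ)ρ^K/(1−ρ^(K+1)) = (0.3063·0.077281)/(1 − 0.053607)
= 0.023673/0.946393 = 0.025014

Final: 0.025014


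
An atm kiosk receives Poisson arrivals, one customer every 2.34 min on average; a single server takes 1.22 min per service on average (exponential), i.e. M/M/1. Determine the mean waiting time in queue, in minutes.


λ = 60/2.34 = 25.6410 /hr
μ = 60/1.22 = 49.1803 /hr
ρ = λ/μ = 25.6410/49.1803 = 0.5214
Wq = ρ/(μ−λ) = 0.5214/(49.1803−25.6410) = 0.02215 hr
In minutes: 0.02215·60 = 1.329 min

Final: 1.329 min


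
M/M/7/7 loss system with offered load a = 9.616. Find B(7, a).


B(c,a) = (a^c/c!) / Σ_{k=0}^{c} a^k/k!
a^7/7! = 1508.449051
Σ terms (k=0..7): 1.00000 + 9.61600 + 46.23373 + 148.19451 + 356.25960 + 685.15846 + 1098.08063 + 1508.44905 = 3852.991986
B = 1508.449051/3852.991986 = 0.391501

Final: 0.391501


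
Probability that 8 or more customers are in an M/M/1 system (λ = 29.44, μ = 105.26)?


ρ = 29.44/105.26 = 0.2797
P(N ≥ n) = ρ^n = 0.2797^8 = 0.00003745

Final: 0.00003745


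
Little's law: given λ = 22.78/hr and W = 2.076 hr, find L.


L = λW = 22.78·2.076 = 47.2913

Final: 47.2913


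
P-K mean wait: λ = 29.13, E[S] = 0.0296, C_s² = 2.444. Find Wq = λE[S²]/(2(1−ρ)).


ρ = λ·E[S] = 29.13·0.0296 = 0.8622
E[S²] = E[S]²(1+C_s²) = 0.0296²·(1+2.444) = 0.003017
Wq = λ·E[S²]/(2(1−ρ)) = 29.13·0.003017/(2·0.1378) = 0.31905 hr

Final: 0.31905 hr


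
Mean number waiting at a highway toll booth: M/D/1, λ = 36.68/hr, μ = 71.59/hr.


ρ = 36.68/71.59 = 0.5124
M/D/1: Lq = ρ²/(2(1−ρ)) = 0.2625/(2·0.4876) = 0.26917

Final: 0.26917


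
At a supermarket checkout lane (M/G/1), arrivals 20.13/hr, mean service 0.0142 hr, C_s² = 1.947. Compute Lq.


ρ = λ·E[S] = 20.13·0.0142 = 0.2858
Lq = ρ²(1+C_s²)/(2(1−ρ)) = 0.08171·(1+1.947)/(2·0.7142)
= 0.08171·2.9470/1.4283 = 0.16859

Final: 0.16859


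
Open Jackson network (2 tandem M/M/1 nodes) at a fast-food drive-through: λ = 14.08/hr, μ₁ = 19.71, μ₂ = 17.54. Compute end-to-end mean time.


Each node sees arrival rate λ = 14.08/hr (tandem ⇒ throughput preserved).
W₁ = 1/(μ₁−λ) = 1/(19.71−14.08) = 0.17762 hr
W₂ = 1/(μ₂−λ) = 1/(17.54−14.08) = 0.28902 hr
W_total = W₁ + W₂ = 0.17762 + 0.28902 = 0.46664 hr

Final: 0.46664 hr


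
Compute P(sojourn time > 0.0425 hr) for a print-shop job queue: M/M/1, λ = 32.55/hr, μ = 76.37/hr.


W ~ Exponential(μ−λ) for M/M/1.
μ − λ = 76.37 − 32.55 = 43.8200
P(W > t) = e^{−(μ−λ)t} = e^{−1.8624} = 0.155307

Final: 0.155307


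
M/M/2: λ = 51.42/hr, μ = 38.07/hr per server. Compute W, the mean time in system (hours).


a = 1.3507; ρ = 0.6753; P₀ = 0.193791
Lq = P₀·a^c·ρ/(c!(1−ρ)²) = 1.13253
Wq = Lq/λ = 1.13253/51.42 = 0.02203 hr
W = Wq + 1/μ = 0.02203 + 0.02627 = 0.04829 hr

Final: 0.04829 hr


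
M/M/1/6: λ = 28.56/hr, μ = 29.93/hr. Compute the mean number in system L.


ρ = 28.56/29.93 = 0.9542
L = ρ[1 − (K+1)ρ^K + Kρ^(K+1)] / [(1−ρ)(1−ρ^(K+1))]
Numerator: 0.9542·(1 − 7·0.754934 + 6·0.720378) = 0.036003
Denominator: (0.04577)·(0.279622) = 0.012799
L = 0.036003/0.012799 = 2.8129

Final: 2.8129


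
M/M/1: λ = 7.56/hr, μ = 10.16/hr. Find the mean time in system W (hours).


W = 1/(μ−λ) = 1/(10.16 − 7.56) = 1/2.60 = 0.3846 hr

Final: 0.3846 hr


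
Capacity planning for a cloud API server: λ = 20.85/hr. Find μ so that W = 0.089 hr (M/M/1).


W = 1/(μ−λ) ⇒ μ − λ = 1/W = 1/0.089 = 11.2360
μ = λ + 1/W = 20.85 + 11.2360 = 32.0860 per hr

Final: 32.0860 /hr


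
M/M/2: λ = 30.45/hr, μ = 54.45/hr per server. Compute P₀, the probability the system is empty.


a = λ/μ = 30.45/54.45 = 0.5592; ρ = a/c = 0.2796
Σ_{k=0}^{1} a^k/k! (terms k=0..1) = 1.00000 + 0.55923 = 1.55923
Tail: a^2/(2!(1−ρ)) = 0.31274/(2·0.7204) = 0.21706
P₀ = 1/(1.55923 + 0.21706) = 1/1.77629 = 0.562971

Final: 0.562971


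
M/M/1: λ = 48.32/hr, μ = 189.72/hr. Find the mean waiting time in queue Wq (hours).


ρ = 48.32/189.72 = 0.2547
Wq = ρ/(μ−λ) = 0.2547/(189.72 − 48.32) = 0.2547/141.40 = 0.001801 hr

Final: 0.001801 hr


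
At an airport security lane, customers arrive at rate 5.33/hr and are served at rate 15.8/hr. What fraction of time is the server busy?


ρ = λ/μ = 5.33/15.8 = 0.3373

Final: 0.3373


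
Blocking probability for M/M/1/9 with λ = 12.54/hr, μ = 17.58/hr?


ρ = λ/μ = 12.54/17.58 = 0.7133
P_K = (1−ρ)ρ^K/(1−ρ^(K+1)) = (0.2867·0.047809)/(1 − 0.034103)
= 0.013706/0.965897 = 0.014190

Final: 0.014190


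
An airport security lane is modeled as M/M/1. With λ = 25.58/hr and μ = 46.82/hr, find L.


ρ = λ/μ = 25.58/46.82 = 0.5463
L = ρ/(1−ρ) = 0.5463/(1 − 0.5463) = 0.5463/0.4537 = 1.2043

Final: 1.2043


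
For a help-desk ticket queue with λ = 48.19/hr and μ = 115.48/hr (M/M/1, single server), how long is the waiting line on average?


ρ = 48.19/115.48 = 0.4173
Lq = ρ²/(1−ρ) = 0.1741/0.5827 = 0.2989

Final: 0.2989


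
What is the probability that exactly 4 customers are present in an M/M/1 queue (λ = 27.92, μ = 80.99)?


ρ = 27.92/80.99 = 0.3447
P_n = (1−ρ)·ρ^n = (1 − 0.3447)·0.3447^4 = 0.6553·0.014123 = 0.009255

Final: 0.009255


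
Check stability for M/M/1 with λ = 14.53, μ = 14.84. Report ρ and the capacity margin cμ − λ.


Total capacity cμ = 1·14.84 = 14.84/hr
ρ = λ/(cμ) = 14.53/14.84 = 0.9791
Stable ⇔ ρ < 1: YES
Spare capacity = cμ − λ = 14.84 − 14.53 = 0.31/hr

Final: ρ = 0.9791; stable; margin = 0.31/hr


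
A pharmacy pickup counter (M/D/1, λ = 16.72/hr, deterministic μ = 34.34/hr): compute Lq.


ρ = 16.72/34.34 = 0.4869
M/D/1: Lq = ρ²/(2(1−ρ)) = 0.2371/(2·0.5131) = 0.23101

Final: 0.23101


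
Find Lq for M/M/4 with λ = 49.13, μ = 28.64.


a = λ/μ = 1.7154; ρ = a/4 = 0.4289
P₀ = 0.176683
Lq = P₀·a^c·ρ / (c!·(1−ρ)²) = 0.176683·8.65954·0.4289/(24·0.32620)
= 0.08381

Final: 0.08381


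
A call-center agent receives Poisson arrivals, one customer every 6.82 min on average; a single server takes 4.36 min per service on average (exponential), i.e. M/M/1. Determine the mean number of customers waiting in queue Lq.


λ = 60/6.82 = 8.7977 /hr
μ = 60/4.36 = 13.7615 /hr
ρ = λ/μ = 8.7977/13.7615 = 0.6393
Lq = ρ²/(1−ρ) = 0.4087/0.3607 = 1.1331

Final: 1.1331


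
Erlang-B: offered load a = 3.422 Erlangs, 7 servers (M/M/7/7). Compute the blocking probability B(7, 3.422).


B(c,a) = (a^c/c!) / Σ_{k=0}^{c} a^k/k!
a^7/7! = 1.090259
Σ terms (k=0..7): 1.00000 + 3.42200 + 5.85504 + 6.67865 + 5.71359 + 3.91038 + 2.23022 + 1.09026 = 29.900135
B = 1.090259/29.900135 = 0.036463

Final: 0.036463


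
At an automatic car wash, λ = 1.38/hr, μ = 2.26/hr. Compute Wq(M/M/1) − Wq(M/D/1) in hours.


ρ = 1.38/2.26 = 0.6106
Wq(M/M/1) = ρ/(μ−λ) = 0.6106/0.8800 = 0.69389 hr
Wq(M/D/1) = ρ/(2(μ−λ)) = 0.34694 hr
Savings = 0.69389 − 0.34694 = 0.34694 hr

Final: 0.34694 hr


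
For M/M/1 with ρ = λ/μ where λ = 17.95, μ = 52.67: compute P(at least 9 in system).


ρ = 17.95/52.67 = 0.3408
P(N ≥ n) = ρ^n = 0.3408^9 = 0.00006202

Final: 0.00006202


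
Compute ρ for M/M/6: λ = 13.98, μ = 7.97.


ρ = λ/(cμ) = 13.98/(6·7.97) = 13.98/47.82 = 0.2923

Final: 0.2923


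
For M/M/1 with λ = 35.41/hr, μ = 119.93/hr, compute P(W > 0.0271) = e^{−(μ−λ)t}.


W ~ Exponential(μ−λ) for M/M/1.
μ − λ = 119.93 − 35.41 = 84.5200
P(W > t) = e^{−(μ−λ)t} = e^{−2.2905} = 0.101217

Final: 0.101217


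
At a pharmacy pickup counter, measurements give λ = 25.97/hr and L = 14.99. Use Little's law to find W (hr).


W = L/λ = 14.99/25.97 = 0.5772 hr

Final: 0.5772 hr


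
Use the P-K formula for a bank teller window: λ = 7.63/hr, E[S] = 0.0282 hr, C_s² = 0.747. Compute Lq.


ρ = λ·E[S] = 7.63·0.0282 = 0.2152
Lq = ρ²(1+C_s²)/(2(1−ρ)) = 0.04630·(1+0.747)/(2·0.7848)
= 0.04630·1.7470/1.5697 = 0.05153

Final: 0.05153


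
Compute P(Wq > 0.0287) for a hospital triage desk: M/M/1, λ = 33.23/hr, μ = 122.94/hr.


ρ = 33.23/122.94 = 0.2703
P(Wq > t) = ρ·e^{−(μ−λ)t} = 0.2703·e^{−2.5747}
= 0.2703·0.076178 = 0.020591

Final: 0.020591


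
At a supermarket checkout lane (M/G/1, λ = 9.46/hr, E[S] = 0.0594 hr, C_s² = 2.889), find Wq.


ρ = λ·E[S] = 9.46·0.0594 = 0.5619
E[S²] = E[S]²(1+C_s²) = 0.0594²·(1+2.889) = 0.013722
Wq = λ·E[S²]/(2(1−ρ)) = 9.46·0.013722/(2·0.4381) = 0.14816 hr

Final: 0.14816 hr


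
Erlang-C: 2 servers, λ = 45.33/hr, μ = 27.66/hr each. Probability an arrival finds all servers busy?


a = λ/μ = 1.6388; ρ = a/2 = 0.8194
P₀ = 0.099255 (from M/M/c formula)
C(c,a) = [a^c/(c!(1−ρ))]·P₀ = [2.68576/(2·0.1806)]·0.099255
= 7.43625·0.099255 = 0.738083

Final: 0.738083


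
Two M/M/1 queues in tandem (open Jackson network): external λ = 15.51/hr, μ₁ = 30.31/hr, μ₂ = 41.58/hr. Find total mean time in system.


Each node sees arrival rate λ = 15.51/hr (tandem ⇒ throughput preserved).
W₁ = 1/(μ₁−λ) = 1/(30.31−15.51) = 0.06757 hr
W₂ = 1/(μ₂−λ) = 1/(41.58−15.51) = 0.03836 hr
W_total = W₁ + W₂ = 0.06757 + 0.03836 = 0.10593 hr

Final: 0.10593 hr


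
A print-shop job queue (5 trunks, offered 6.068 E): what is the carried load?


B(5,6.068) = 0.365122 (Erlang-B)
Carried load = a(1 − B) = 6.068·(1 − 0.365122) = 6.068·0.634878 = 3.8524 E

Final: 3.8524 Erlangs


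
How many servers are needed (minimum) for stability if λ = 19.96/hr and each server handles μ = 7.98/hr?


Stability requires cμ > λ ⇔ c > λ/μ.
λ/μ = 19.96/7.98 = 2.5013
Minimum integer c = ⌊2.5013⌋ + 1 = 3
Check: 3·7.98 = 23.94 > 19.96, while 2·7.98 = 15.96 ≤ 19.96

Final: 3 servers


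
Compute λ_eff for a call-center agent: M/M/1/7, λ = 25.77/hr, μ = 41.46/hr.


ρ = 0.6216; P_K = (1−ρ)ρ^7/(1−ρ^8) = 0.013873
λ_eff = λ(1 − P_K) = 25.77·(1 − 0.013873) = 25.77·0.986127 = 25.4125 /hr

Final: 25.4125 /hr


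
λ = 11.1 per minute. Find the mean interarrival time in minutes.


Mean interarrival time = 1/λ = 1/11.1 minute = 0.09009 minute
In minutes: 0.09009 × 1 = 0.09009 min

Final: 0.09009 min


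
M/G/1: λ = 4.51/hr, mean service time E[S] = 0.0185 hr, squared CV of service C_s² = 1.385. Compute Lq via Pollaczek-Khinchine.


ρ = λ·E[S] = 4.51·0.0185 = 0.08343
Lq = ρ²(1+C_s²)/(2(1−ρ)) = 0.006961·(1+1.385)/(2·0.9166)
= 0.006961·2.3850/1.8331 = 0.009057

Final: 0.009057


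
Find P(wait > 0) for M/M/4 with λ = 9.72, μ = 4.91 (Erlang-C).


a = λ/μ = 1.9796; ρ = a/4 = 0.4949
P₀ = 0.133350 (from M/M/c formula)
C(c,a) = [a^c/(c!(1−ρ))]·P₀ = [15.35816/(24·0.5051)]·0.133350
= 1.26694·0.133350 = 0.168947

Final: 0.168947


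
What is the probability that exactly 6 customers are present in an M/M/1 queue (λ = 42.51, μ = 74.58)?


ρ = 42.51/74.58 = 0.5700
P_n = (1−ρ)·ρ^n = (1 − 0.5700)·0.5700^6 = 0.4300·0.034294 = 0.014746

Final: 0.014746


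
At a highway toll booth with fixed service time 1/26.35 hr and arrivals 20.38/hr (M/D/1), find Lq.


ρ = 20.38/26.35 = 0.7734
M/D/1: Lq = ρ²/(2(1−ρ)) = 0.5982/(2·0.2266) = 1.32015

Final: 1.32015


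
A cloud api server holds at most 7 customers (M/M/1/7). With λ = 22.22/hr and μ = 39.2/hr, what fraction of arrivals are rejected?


ρ = λ/μ = 22.22/39.2 = 0.5668
P_K = (1−ρ)ρ^K/(1−ρ^(K+1)) = (0.4332·0.018802)/(1 − 0.010658)
= 0.008144/0.989342 = 0.008232

Final: 0.008232


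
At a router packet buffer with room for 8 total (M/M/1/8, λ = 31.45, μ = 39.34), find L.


ρ = 31.45/39.34 = 0.7994
L = ρ[1 − (K+1)ρ^K + Kρ^(K+1)] / [(1−ρ)(1−ρ^(K+1))]
Numerator: 0.7994·(1 − 9·0.166836 + 8·0.133376) = 0.452067
Denominator: (0.2006)·(0.866624) = 0.173810
L = 0.452067/0.173810 = 2.6009

Final: 2.6009


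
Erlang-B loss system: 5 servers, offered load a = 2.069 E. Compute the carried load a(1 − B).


B(5,2.069) = 0.040689 (Erlang-B)
Carried load = a(1 − B) = 2.069·(1 − 0.040689) = 2.069·0.959311 = 1.9848 E

Final: 1.9848 Erlangs


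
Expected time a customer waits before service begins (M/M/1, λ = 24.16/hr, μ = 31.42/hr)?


ρ = 24.16/31.42 = 0.7689
Wq = ρ/(μ−λ) = 0.7689/(31.42 − 24.16) = 0.7689/7.26 = 0.1059 hr

Final: 0.1059 hr


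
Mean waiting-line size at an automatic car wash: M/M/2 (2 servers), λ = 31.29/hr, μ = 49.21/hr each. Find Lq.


a = λ/μ = 0.6358; ρ = a/2 = 0.3179
P₀ = 0.517539
Lq = P₀·a^c·ρ / (c!·(1−ρ)²) = 0.517539·0.40430·0.3179/(2·0.46523)
= 0.07149

Final: 0.07149


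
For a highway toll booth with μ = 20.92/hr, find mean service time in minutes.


Mean service time = 1/μ = 1/20.92 hour = 0.04780 hour
In minutes: 0.04780 × 60 = 2.8681 min

Final: 2.8681 min


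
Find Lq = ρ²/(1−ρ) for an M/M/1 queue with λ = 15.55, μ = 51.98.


ρ = 15.55/51.98 = 0.2992
Lq = ρ²/(1−ρ) = 0.08949/0.7008 = 0.1277

Final: 0.1277


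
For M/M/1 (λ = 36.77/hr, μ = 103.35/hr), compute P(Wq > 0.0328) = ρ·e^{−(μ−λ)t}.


ρ = 36.77/103.35 = 0.3558
P(Wq > t) = ρ·e^{−(μ−λ)t} = 0.3558·e^{−2.1838}
= 0.3558·0.112610 = 0.040065

Final: 0.040065


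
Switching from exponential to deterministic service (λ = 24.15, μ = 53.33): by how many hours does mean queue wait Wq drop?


ρ = 24.15/53.33 = 0.4528
Wq(M/M/1) = ρ/(μ−λ) = 0.4528/29.18 = 0.01552 hr
Wq(M/D/1) = ρ/(2(μ−λ)) = 0.007759 hr
Savings = 0.01552 − 0.007759 = 0.007759 hr

Final: 0.007759 hr


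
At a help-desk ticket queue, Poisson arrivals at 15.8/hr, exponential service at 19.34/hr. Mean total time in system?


W = 1/(μ−λ) = 1/(19.34 − 15.8) = 1/3.54 = 0.2825 hr

Final: 0.2825 hr


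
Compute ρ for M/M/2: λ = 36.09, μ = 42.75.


ρ = λ/(cμ) = 36.09/(2·42.75) = 36.09/85.50 = 0.4221

Final: 0.4221


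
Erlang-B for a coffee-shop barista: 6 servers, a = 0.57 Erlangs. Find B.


B(c,a) = (a^c/c!) / Σ_{k=0}^{c} a^k/k!
a^6/6! = 0.00004763
Σ terms (k=0..6): 1.00000 + 0.57000 + 0.16245 + 0.03087 + 0.004398 + 0.0005014 + 0.00004763 = 1.768263
B = 0.00004763/1.768263 = 0.00002694

Final: 0.00002694


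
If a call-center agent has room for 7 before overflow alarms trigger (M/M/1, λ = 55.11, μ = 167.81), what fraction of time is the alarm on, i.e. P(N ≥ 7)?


ρ = 55.11/167.81 = 0.3284
P(N ≥ n) = ρ^n = 0.3284^7 = 0.0004120

Final: 0.0004120


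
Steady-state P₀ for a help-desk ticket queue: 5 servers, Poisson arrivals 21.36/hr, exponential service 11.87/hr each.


a = λ/μ = 21.36/11.87 = 1.7995; ρ = a/c = 0.3599
Σ_{k=0}^{4} a^k/k! (terms k=0..4) = 1.00000 + 1.79949 + 1.61909 + 0.97118 + 0.43691 = 5.82668
Tail: a^5/(5!(1−ρ)) = 18.86916/(120·0.6401) = 0.24565
P₀ = 1/(5.82668 + 0.24565) = 1/6.07233 = 0.164681

Final: 0.164681


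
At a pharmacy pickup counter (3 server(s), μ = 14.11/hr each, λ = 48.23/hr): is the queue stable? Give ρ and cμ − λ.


Total capacity cμ = 3·14.11 = 42.33/hr
ρ = λ/(cμ) = 48.23/42.33 = 1.1394
Stable ⇔ ρ < 1: NO
Spare capacity = cμ − λ = 42.33 − 48.23 = -5.90/hr

Final: ρ = 1.1394; unstable; margin = -5.90/hr


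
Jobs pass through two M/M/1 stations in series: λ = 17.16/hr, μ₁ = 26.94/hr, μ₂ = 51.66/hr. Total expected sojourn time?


Each node sees arrival rate λ = 17.16/hr (tandem ⇒ throughput preserved).
W₁ = 1/(μ₁−λ) = 1/(26.94−17.16) = 0.10225 hr
W₂ = 1/(μ₂−λ) = 1/(51.66−17.16) = 0.02899 hr
W_total = W₁ + W₂ = 0.10225 + 0.02899 = 0.13123 hr

Final: 0.13123 hr


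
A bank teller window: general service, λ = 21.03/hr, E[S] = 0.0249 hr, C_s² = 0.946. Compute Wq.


ρ = λ·E[S] = 21.03·0.0249 = 0.5236
E[S²] = E[S]²(1+C_s²) = 0.0249²·(1+0.946) = 0.001207
Wq = λ·E[S²]/(2(1−ρ)) = 21.03·0.001207/(2·0.4764) = 0.02663 hr

Final: 0.02663 hr


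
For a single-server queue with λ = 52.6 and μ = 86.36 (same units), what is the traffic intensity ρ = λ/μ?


ρ = λ/μ = 52.6/86.36 = 0.6091

Final: 0.6091


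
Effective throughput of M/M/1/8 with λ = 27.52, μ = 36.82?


ρ = 0.7474; P_K = (1−ρ)ρ^8/(1−ρ^9) = 0.026530
λ_eff = λ(1 − P_K) = 27.52·(1 − 0.026530) = 27.52·0.973470 = 26.7899 /hr

Final: 26.7899 /hr


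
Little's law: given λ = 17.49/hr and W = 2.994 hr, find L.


L = λW = 17.49·2.994 = 52.3651

Final: 52.3651


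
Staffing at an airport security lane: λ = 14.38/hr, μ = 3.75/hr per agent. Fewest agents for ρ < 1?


Stability requires cμ > λ ⇔ c > λ/μ.
λ/μ = 14.38/3.75 = 3.8347
Minimum integer c = ⌊3.8347⌋ + 1 = 4
Check: 4·3.75 = 15.00 > 14.38, while 3·3.75 = 11.25 ≤ 14.38

Final: 4 servers


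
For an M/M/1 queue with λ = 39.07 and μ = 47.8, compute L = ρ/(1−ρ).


ρ = λ/μ = 39.07/47.8 = 0.8174
L = ρ/(1−ρ) = 0.8174/(1 − 0.8174) = 0.8174/0.1826 = 4.4754

Final: 4.4754


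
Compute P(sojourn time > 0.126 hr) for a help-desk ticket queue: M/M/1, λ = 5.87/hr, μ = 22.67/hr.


W ~ Exponential(μ−λ) for M/M/1.
μ − λ = 22.67 − 5.87 = 16.8000
P(W > t) = e^{−(μ−λ)t} = e^{−2.1168} = 0.120416

Final: 0.120416


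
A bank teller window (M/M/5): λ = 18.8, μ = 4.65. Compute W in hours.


a = 4.0430; ρ = 0.8086; P₀ = 0.012136
Lq = P₀·a^c·ρ/(c!(1−ρ)²) = 2.41154
Wq = Lq/λ = 2.41154/18.8 = 0.12827 hr
W = Wq + 1/μ = 0.12827 + 0.21505 = 0.34333 hr

Final: 0.34333 hr


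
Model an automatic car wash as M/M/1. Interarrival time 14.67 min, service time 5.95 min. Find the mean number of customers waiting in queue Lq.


λ = 60/14.67 = 4.0900 /hr
μ = 60/5.95 = 10.0840 /hr
ρ = λ/μ = 4.0900/10.0840 = 0.4056
Lq = ρ²/(1−ρ) = 0.1645/0.5944 = 0.2767

Final: 0.2767


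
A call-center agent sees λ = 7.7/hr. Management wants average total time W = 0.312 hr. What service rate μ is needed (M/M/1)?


W = 1/(μ−λ) ⇒ μ − λ = 1/W = 1/0.312 = 3.2051
μ = λ + 1/W = 7.7 + 3.2051 = 10.9051 per hr

Final: 10.9051 /hr


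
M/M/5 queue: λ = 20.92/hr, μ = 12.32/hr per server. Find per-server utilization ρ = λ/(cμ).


ρ = λ/(cμ) = 20.92/(5·12.32) = 20.92/61.60 = 0.3396

Final: 0.3396


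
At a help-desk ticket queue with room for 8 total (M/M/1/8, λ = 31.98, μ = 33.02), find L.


ρ = 31.98/33.02 = 0.9685
L = ρ[1 − (K+1)ρ^K + Kρ^(K+1)] / [(1−ρ)(1−ρ^(K+1))]
Numerator: 0.9685·(1 − 9·0.774125 + 8·0.749743) = 0.029849
Denominator: (0.03150)·(0.250257) = 0.007882
L = 0.029849/0.007882 = 3.7869

Final: 3.7869


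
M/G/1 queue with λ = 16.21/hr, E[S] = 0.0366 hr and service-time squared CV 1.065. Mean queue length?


ρ = λ·E[S] = 16.21·0.0366 = 0.5933
Lq = ρ²(1+C_s²)/(2(1−ρ)) = 0.3520·(1+1.065)/(2·0.4067)
= 0.3520·2.0650/0.8134 = 0.89357

Final: 0.89357


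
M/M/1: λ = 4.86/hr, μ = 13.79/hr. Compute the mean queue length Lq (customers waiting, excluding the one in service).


ρ = 4.86/13.79 = 0.3524
Lq = ρ²/(1−ρ) = 0.1242/0.6476 = 0.1918

Final: 0.1918


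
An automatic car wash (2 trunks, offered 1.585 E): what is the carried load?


B(2,1.585) = 0.327018 (Erlang-B)
Carried load = a(1 − B) = 1.585·(1 − 0.327018) = 1.585·0.672982 = 1.0667 E

Final: 1.0667 Erlangs


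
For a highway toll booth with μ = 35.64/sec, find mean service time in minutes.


Mean service time = 1/μ = 1/35.64 second = 0.02806 second
In minutes: 0.02806 × 0.0166667 = 0.0004676 min

Final: 0.0004676 min


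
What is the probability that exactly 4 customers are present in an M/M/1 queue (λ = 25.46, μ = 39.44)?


ρ = 25.46/39.44 = 0.6455
P_n = (1−ρ)·ρ^n = (1 − 0.6455)·0.6455^4 = 0.3545·0.173654 = 0.061554

Final: 0.061554


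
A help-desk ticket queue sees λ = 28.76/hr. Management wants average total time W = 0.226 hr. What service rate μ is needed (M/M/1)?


W = 1/(μ−λ) ⇒ μ − λ = 1/W = 1/0.226 = 4.4248
μ = λ + 1/W = 28.76 + 4.4248 = 33.1848 per hr

Final: 33.1848 /hr


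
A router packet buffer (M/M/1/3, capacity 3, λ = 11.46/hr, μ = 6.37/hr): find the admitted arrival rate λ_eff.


ρ = 1.7991; P_K = (1−ρ)ρ^3/(1−ρ^4) = 0.491027
λ_eff = λ(1 − P_K) = 11.46·(1 − 0.491027) = 11.46·0.508973 = 5.8328 /hr

Final: 5.8328 /hr


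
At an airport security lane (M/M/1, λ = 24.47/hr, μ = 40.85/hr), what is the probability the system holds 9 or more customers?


ρ = 24.47/40.85 = 0.5990
P(N ≥ n) = ρ^n = 0.5990^9 = 0.009931

Final: 0.009931


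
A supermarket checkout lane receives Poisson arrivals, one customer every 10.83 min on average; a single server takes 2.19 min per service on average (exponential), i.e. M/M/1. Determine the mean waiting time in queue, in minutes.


λ = 60/10.83 = 5.5402 /hr
μ = 60/2.19 = 27.3973 /hr
ρ = λ/μ = 5.5402/27.3973 = 0.2022
Wq = ρ/(μ−λ) = 0.2022/(27.3973−5.5402) = 0.009252 hr
In minutes: 0.009252·60 = 0.5551 min

Final: 0.5551 min


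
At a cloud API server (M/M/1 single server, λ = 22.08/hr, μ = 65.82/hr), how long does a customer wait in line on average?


ρ = 22.08/65.82 = 0.3355
Wq = ρ/(μ−λ) = 0.3355/(65.82 − 22.08) = 0.3355/43.74 = 0.007669 hr

Final: 0.007669 hr


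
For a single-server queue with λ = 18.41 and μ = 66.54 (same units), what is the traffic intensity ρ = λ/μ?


ρ = λ/μ = 18.41/66.54 = 0.2767

Final: 0.2767


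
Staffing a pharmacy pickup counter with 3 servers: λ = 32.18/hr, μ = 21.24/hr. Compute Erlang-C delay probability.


a = λ/μ = 1.5151; ρ = a/3 = 0.5050
P₀ = 0.206877 (from M/M/c formula)
C(c,a) = [a^c/(c!(1−ρ))]·P₀ = [3.47772/(6·0.4950)]·0.206877
= 1.17100·0.206877 = 0.242254

Final: 0.242254


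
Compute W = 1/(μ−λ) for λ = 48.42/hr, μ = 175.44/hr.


W = 1/(μ−λ) = 1/(175.44 − 48.42) = 1/127.02 = 0.007873 hr

Final: 0.007873 hr


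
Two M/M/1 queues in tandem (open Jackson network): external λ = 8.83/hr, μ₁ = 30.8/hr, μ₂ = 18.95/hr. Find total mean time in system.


Each node sees arrival rate λ = 8.83/hr (tandem ⇒ throughput preserved).
W₁ = 1/(μ₁−λ) = 1/(30.8−8.83) = 0.04552 hr
W₂ = 1/(μ₂−λ) = 1/(18.95−8.83) = 0.09881 hr
W_total = W₁ + W₂ = 0.04552 + 0.09881 = 0.14433 hr

Final: 0.14433 hr


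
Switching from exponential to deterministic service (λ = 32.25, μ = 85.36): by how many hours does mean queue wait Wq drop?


ρ = 32.25/85.36 = 0.3778
Wq(M/M/1) = ρ/(μ−λ) = 0.3778/53.11 = 0.007114 hr
Wq(M/D/1) = ρ/(2(μ−λ)) = 0.003557 hr
Savings = 0.007114 − 0.003557 = 0.003557 hr

Final: 0.003557 hr


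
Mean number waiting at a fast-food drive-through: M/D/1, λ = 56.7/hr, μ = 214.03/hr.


ρ = 56.7/214.03 = 0.2649
M/D/1: Lq = ρ²/(2(1−ρ)) = 0.07018/(2·0.7351) = 0.04774

Final: 0.04774


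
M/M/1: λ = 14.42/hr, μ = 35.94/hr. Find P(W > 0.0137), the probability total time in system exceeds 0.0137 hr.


W ~ Exponential(μ−λ) for M/M/1.
μ − λ = 35.94 − 14.42 = 21.5200
P(W > t) = e^{−(μ−λ)t} = e^{−0.2948} = 0.744663

Final: 0.744663


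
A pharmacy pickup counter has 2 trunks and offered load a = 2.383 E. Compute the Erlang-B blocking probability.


B(c,a) = (a^c/c!) / Σ_{k=0}^{c} a^k/k!
a^2/2! = 2.839345
Σ terms (k=0..2): 1.00000 + 2.38300 + 2.83934 = 6.222345
B = 2.839345/6.222345 = 0.456314

Final: 0.456314


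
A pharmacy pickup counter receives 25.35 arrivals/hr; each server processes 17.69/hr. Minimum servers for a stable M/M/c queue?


Stability requires cμ > λ ⇔ c > λ/μ.
λ/μ = 25.35/17.69 = 1.4330
Minimum integer c = ⌊1.4330⌋ + 1 = 2
Check: 2·17.69 = 35.38 > 25.35, while 1·17.69 = 17.69 ≤ 25.35

Final: 2 servers


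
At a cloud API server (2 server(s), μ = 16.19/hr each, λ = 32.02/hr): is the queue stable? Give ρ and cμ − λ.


Total capacity cμ = 2·16.19 = 32.38/hr
ρ = λ/(cμ) = 32.02/32.38 = 0.9889
Stable ⇔ ρ < 1: YES
Spare capacity = cμ − λ = 32.38 − 32.02 = 0.36/hr

Final: ρ = 0.9889; stable; margin = 0.36/hr


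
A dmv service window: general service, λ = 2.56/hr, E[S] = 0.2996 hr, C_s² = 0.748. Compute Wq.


ρ = λ·E[S] = 2.56·0.2996 = 0.7670
E[S²] = E[S]²(1+C_s²) = 0.2996²·(1+0.748) = 0.156901
Wq = λ·E[S²]/(2(1−ρ)) = 2.56·0.156901/(2·0.2330) = 0.86186 hr

Final: 0.86186 hr


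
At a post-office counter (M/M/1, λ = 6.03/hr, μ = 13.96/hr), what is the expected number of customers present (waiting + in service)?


ρ = λ/μ = 6.03/13.96 = 0.4319
L = ρ/(1−ρ) = 0.4319/(1 − 0.4319) = 0.4319/0.5681 = 0.7604

Final: 0.7604


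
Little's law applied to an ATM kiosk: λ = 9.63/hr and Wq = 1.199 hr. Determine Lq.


Lq = λWq = 9.63·1.199 = 11.5464

Final: 11.5464


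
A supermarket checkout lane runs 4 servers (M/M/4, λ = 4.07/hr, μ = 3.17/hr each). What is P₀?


a = λ/μ = 4.07/3.17 = 1.2839; ρ = a/c = 0.3210
Σ_{k=0}^{3} a^k/k! (terms k=0..3) = 1.00000 + 1.28391 + 0.82421 + 0.35274 = 3.46087
Tail: a^4/(4!(1−ρ)) = 2.71732/(24·0.6790) = 0.16674
P₀ = 1/(3.46087 + 0.16674) = 1/3.62761 = 0.275664

Final: 0.275664


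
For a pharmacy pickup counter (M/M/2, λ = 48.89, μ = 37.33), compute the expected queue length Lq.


a = λ/μ = 1.3097; ρ = a/2 = 0.6548
P₀ = 0.208580
Lq = P₀·a^c·ρ / (c!·(1−ρ)²) = 0.208580·1.71524·0.6548/(2·0.11914)
= 0.98321

Final: 0.98321


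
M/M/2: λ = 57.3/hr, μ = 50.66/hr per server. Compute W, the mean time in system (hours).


a = 1.1311; ρ = 0.5655; P₀ = 0.277519
Lq = P₀·a^c·ρ/(c!(1−ρ)²) = 0.53185
Wq = Lq/λ = 0.53185/57.3 = 0.009282 hr
W = Wq + 1/μ = 0.009282 + 0.01974 = 0.02902 hr

Final: 0.02902 hr


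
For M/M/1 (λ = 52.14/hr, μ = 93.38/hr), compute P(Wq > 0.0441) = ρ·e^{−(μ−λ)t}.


ρ = 52.14/93.38 = 0.5584
P(Wq > t) = ρ·e^{−(μ−λ)t} = 0.5584·e^{−1.8187}
= 0.5584·0.162239 = 0.090588

Final: 0.090588


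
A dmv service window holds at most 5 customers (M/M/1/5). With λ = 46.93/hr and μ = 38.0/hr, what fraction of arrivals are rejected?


ρ = λ/μ = 46.93/38.0 = 1.2350
P_K = (1−ρ)ρ^K/(1−ρ^(K+1)) = (-0.2350·2.872994)/(1 − 3.548148)
= -0.675154/-2.548148 = 0.264959

Final: 0.264959


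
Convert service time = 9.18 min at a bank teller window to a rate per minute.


μ = 1/(service time) in consistent units.
1 minute = 1 min, so μ = 1/9.18 = 0.1089 per minute

Final: 0.1089 /min


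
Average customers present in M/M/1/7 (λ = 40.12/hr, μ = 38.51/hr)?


ρ = 40.12/38.51 = 1.0418
L = ρ[1 − (K+1)ρ^K + Kρ^(K+1)] / [(1−ρ)(1−ρ^(K+1))]
Numerator: 1.0418·(1 − 8·1.332023 + 7·1.387712) = 0.060211
Denominator: (-0.04181)·(-0.387712) = 0.016209
L = 0.060211/0.016209 = 3.7146

Final: 3.7146


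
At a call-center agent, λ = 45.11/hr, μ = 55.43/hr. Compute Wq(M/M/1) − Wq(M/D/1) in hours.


ρ = 45.11/55.43 = 0.8138
Wq(M/M/1) = ρ/(μ−λ) = 0.8138/10.32 = 0.07886 hr
Wq(M/D/1) = ρ/(2(μ−λ)) = 0.03943 hr
Savings = 0.07886 − 0.03943 = 0.03943 hr

Final: 0.03943 hr


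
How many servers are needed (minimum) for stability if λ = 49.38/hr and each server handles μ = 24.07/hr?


Stability requires cμ > λ ⇔ c > λ/μ.
λ/μ = 49.38/24.07 = 2.0515
Minimum integer c = ⌊2.0515⌋ + 1 = 3
Check: 3·24.07 = 72.21 > 49.38, while 2·24.07 = 48.14 ≤ 49.38

Final: 3 servers


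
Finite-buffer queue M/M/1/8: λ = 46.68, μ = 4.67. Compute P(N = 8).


ρ = λ/μ = 46.68/4.67 = 9.9957
P_K = (1−ρ)ρ^K/(1−ρ^(K+1)) = (-8.9957·99657900.692469)/(1 − 996152206.493459)
= -896494305.800990/-996152205.493459 = 0.899957

Final: 0.899957


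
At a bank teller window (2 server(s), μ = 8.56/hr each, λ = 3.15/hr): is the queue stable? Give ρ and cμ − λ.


Total capacity cμ = 2·8.56 = 17.12/hr
ρ = λ/(cμ) = 3.15/17.12 = 0.1840
Stable ⇔ ρ < 1: YES
Spare capacity = cμ − λ = 17.12 − 3.15 = 13.97/hr

Final: ρ = 0.1840; stable; margin = 13.97/hr


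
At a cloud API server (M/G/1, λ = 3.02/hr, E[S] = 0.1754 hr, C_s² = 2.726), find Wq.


ρ = λ·E[S] = 3.02·0.1754 = 0.5297
E[S²] = E[S]²(1+C_s²) = 0.1754²·(1+2.726) = 0.114631
Wq = λ·E[S²]/(2(1−ρ)) = 3.02·0.114631/(2·0.4703) = 0.36805 hr

Final: 0.36805 hr


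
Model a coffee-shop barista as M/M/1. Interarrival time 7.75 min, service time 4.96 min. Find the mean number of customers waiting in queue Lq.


λ = 60/7.75 = 7.7419 /hr
μ = 60/4.96 = 12.0968 /hr
ρ = λ/μ = 7.7419/12.0968 = 0.6400
Lq = ρ²/(1−ρ) = 0.4096/0.3600 = 1.1378

Final: 1.1378


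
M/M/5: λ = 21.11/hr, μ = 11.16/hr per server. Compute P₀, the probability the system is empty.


a = λ/μ = 21.11/11.16 = 1.8916; ρ = a/c = 0.3783
Σ_{k=0}^{4} a^k/k! (terms k=0..4) = 1.00000 + 1.89158 + 1.78903 + 1.12803 + 0.53344 = 6.34208
Tail: a^5/(5!(1−ρ)) = 24.21699/(120·0.6217) = 0.32462
P₀ = 1/(6.34208 + 0.32462) = 1/6.66669 = 0.149999

Final: 0.149999


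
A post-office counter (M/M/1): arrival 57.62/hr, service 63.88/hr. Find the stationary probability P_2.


ρ = 57.62/63.88 = 0.9020
P_n = (1−ρ)·ρ^n = (1 − 0.9020)·0.9020^2 = 0.09800·0.813611 = 0.079731

Final: 0.079731


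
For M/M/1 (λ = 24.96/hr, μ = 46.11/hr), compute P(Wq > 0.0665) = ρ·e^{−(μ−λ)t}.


ρ = 24.96/46.11 = 0.5413
P(Wq > t) = ρ·e^{−(μ−λ)t} = 0.5413·e^{−1.4065}
= 0.5413·0.245005 = 0.132625

Final: 0.132625


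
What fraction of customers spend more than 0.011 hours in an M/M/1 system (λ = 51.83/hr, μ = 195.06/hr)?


W ~ Exponential(μ−λ) for M/M/1.
μ − λ = 195.06 − 51.83 = 143.2300
P(W > t) = e^{−(μ−λ)t} = e^{−1.5755} = 0.206898

Final: 0.206898


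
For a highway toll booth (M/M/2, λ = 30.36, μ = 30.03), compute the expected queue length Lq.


a = λ/μ = 1.0110; ρ = a/2 = 0.5055
P₀ = 0.328467
Lq = P₀·a^c·ρ / (c!·(1−ρ)²) = 0.328467·1.02210·0.5055/(2·0.24454)
= 0.34700

Final: 0.34700


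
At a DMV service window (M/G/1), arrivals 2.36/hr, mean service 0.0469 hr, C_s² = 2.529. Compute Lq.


ρ = λ·E[S] = 2.36·0.0469 = 0.1107
Lq = ρ²(1+C_s²)/(2(1−ρ)) = 0.01225·(1+2.529)/(2·0.8893)
= 0.01225·3.5290/1.7786 = 0.02431

Final: 0.02431


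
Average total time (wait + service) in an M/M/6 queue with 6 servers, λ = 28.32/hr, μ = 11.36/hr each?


a = 2.4930; ρ = 0.4155; P₀ = 0.082205
Lq = P₀·a^c·ρ/(c!(1−ρ)²) = 0.03333
Wq = Lq/λ = 0.03333/28.32 = 0.001177 hr
W = Wq + 1/μ = 0.001177 + 0.08803 = 0.08921 hr

Final: 0.08921 hr


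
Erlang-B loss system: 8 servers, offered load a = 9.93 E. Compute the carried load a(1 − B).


B(8,9.93) = 0.335031 (Erlang-B)
Carried load = a(1 − B) = 9.93·(1 − 0.335031) = 9.93·0.664969 = 6.6031 E

Final: 6.6031 Erlangs


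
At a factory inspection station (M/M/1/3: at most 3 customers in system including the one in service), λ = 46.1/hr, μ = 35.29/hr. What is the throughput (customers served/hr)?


ρ = 1.3063; P_K = (1−ρ)ρ^3/(1−ρ^4) = 0.357129
λ_eff = λ(1 − P_K) = 46.1·(1 − 0.357129) = 46.1·0.642871 = 29.6363 /hr

Final: 29.6363 /hr


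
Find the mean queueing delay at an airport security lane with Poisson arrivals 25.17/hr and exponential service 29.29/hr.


ρ = 25.17/29.29 = 0.8593
Wq = ρ/(μ−λ) = 0.8593/(29.29 − 25.17) = 0.8593/4.12 = 0.2086 hr

Final: 0.2086 hr


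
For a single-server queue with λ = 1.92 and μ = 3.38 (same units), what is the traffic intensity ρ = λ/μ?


ρ = λ/μ = 1.92/3.38 = 0.5680

Final: 0.5680


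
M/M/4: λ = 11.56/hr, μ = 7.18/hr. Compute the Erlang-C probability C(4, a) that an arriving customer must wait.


a = λ/μ = 1.6100; ρ = a/4 = 0.4025
P₀ = 0.197227 (from M/M/c formula)
C(c,a) = [a^c/(c!(1−ρ))]·P₀ = [6.71945/(24·0.5975)]·0.197227
= 0.46859·0.197227 = 0.092418

Final: 0.092418


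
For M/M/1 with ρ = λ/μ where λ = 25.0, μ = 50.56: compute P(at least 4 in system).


ρ = 25.0/50.56 = 0.4945
P(N ≥ n) = ρ^n = 0.4945^4 = 0.059777

Final: 0.059777


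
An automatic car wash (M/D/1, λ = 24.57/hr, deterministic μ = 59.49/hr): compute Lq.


ρ = 24.57/59.49 = 0.4130
M/D/1: Lq = ρ²/(2(1−ρ)) = 0.1706/(2·0.5870) = 0.14530

Final: 0.14530


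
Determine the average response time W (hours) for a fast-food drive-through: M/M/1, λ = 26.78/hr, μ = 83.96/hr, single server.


W = 1/(μ−λ) = 1/(83.96 − 26.78) = 1/57.18 = 0.01749 hr

Final: 0.01749 hr


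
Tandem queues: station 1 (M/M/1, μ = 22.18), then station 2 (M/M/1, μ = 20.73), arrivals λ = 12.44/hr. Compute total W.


Each node sees arrival rate λ = 12.44/hr (tandem ⇒ throughput preserved).
W₁ = 1/(μ₁−λ) = 1/(22.18−12.44) = 0.10267 hr
W₂ = 1/(μ₂−λ) = 1/(20.73−12.44) = 0.12063 hr
W_total = W₁ + W₂ = 0.10267 + 0.12063 = 0.22330 hr

Final: 0.22330 hr


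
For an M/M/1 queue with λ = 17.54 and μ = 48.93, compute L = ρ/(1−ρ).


ρ = λ/μ = 17.54/48.93 = 0.3585
L = ρ/(1−ρ) = 0.3585/(1 − 0.3585) = 0.3585/0.6415 = 0.5588

Final: 0.5588


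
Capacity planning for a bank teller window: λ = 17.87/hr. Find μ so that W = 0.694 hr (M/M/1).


W = 1/(μ−λ) ⇒ μ − λ = 1/W = 1/0.694 = 1.4409
μ = λ + 1/W = 17.87 + 1.4409 = 19.3109 per hr

Final: 19.3109 /hr


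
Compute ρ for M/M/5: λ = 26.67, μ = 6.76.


ρ = λ/(cμ) = 26.67/(5·6.76) = 26.67/33.80 = 0.7891

Final: 0.7891


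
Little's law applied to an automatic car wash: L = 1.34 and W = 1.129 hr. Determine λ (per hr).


λ = L/W = 1.34/1.129 = 1.1869 /hr

Final: 1.1869 /hr


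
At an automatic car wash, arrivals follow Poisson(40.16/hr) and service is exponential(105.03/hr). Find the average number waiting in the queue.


ρ = 40.16/105.03 = 0.3824
Lq = ρ²/(1−ρ) = 0.1462/0.6176 = 0.2367

Final: 0.2367


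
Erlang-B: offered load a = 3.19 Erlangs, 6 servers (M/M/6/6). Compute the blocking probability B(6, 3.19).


B(c,a) = (a^c/c!) / Σ_{k=0}^{c} a^k/k!
a^6/6! = 1.463564
Σ terms (k=0..6): 1.00000 + 3.19000 + 5.08805 + 5.41029 + 4.31471 + 2.75278 + 1.46356 = 23.219400
B = 1.463564/23.219400 = 0.063032

Final: 0.063032


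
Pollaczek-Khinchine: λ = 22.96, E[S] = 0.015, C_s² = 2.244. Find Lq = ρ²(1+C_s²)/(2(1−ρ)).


ρ = λ·E[S] = 22.96·0.015 = 0.3444
Lq = ρ²(1+C_s²)/(2(1−ρ)) = 0.1186·(1+2.244)/(2·0.6556)
= 0.1186·3.2440/1.3112 = 0.29345

Final: 0.29345


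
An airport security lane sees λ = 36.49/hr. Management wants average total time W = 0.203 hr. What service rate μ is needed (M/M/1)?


W = 1/(μ−λ) ⇒ μ − λ = 1/W = 1/0.203 = 4.9261
μ = λ + 1/W = 36.49 + 4.9261 = 41.4161 per hr

Final: 41.4161 /hr


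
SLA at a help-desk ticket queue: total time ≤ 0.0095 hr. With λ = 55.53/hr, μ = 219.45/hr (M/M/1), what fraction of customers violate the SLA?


W ~ Exponential(μ−λ) for M/M/1.
μ − λ = 219.45 − 55.53 = 163.9200
P(W > t) = e^{−(μ−λ)t} = e^{−1.5572} = 0.210717

Final: 0.210717


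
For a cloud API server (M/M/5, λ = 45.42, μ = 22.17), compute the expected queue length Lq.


a = λ/μ = 2.0487; ρ = a/5 = 0.4097
P₀ = 0.127811
Lq = P₀·a^c·ρ / (c!·(1−ρ)²) = 0.127811·36.09169·0.4097/(120·0.34840)
= 0.04521

Final: 0.04521


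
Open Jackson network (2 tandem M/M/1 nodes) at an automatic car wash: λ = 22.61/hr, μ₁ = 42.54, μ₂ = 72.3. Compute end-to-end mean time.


Each node sees arrival rate λ = 22.61/hr (tandem ⇒ throughput preserved).
W₁ = 1/(μ₁−λ) = 1/(42.54−22.61) = 0.05018 hr
W₂ = 1/(μ₂−λ) = 1/(72.3−22.61) = 0.02012 hr
W_total = W₁ + W₂ = 0.05018 + 0.02012 = 0.07030 hr

Final: 0.07030 hr
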